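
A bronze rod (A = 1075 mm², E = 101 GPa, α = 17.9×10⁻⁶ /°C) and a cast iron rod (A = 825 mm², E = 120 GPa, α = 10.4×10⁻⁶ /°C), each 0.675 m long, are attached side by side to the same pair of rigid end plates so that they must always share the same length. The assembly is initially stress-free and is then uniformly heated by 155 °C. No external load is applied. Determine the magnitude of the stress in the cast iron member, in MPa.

σ ≈ 73 MPa (tensile)

The bronze has the larger α, so on heating it would change length more than the cast iron if both were free. The rigid plates force a common final length, so the bronze is put into compression and the cast iron into tension, with equal and opposite forces P (no external load).
Setting the final lengths equal and cancelling L: (α₁ − α₂)ΔT = P/(A₁E₁) + P/(A₂E₂).
|α₁ − α₂|·ΔT = 7.5×10⁻⁶ × 155 = 0.001162.
1/(A₁E₁) + 1/(A₂E₂) = 1/(1075×101×10³) + 1/(825×120×10³) = 1.931×10⁻⁸ N⁻¹.
P = 0.001162 / 1.931×10⁻⁸ = 60200 N = 60.2 kN.
σ_{cast iron} = P/A₂ = 60200/825 = 72.97 MPa, tensile.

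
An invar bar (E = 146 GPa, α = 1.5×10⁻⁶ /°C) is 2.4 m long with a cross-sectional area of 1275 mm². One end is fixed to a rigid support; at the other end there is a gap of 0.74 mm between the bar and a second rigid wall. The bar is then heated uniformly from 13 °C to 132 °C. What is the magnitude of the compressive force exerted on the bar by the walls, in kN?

P ≈ 0 kN

Free thermal elongation = αΔT L = 1.5×10⁻⁶ × 119 × 2400 = 0.4284 mm.
This is smaller than the 0.74 mm clearance, so the bar expands freely without reaching the stop — the stress is zero.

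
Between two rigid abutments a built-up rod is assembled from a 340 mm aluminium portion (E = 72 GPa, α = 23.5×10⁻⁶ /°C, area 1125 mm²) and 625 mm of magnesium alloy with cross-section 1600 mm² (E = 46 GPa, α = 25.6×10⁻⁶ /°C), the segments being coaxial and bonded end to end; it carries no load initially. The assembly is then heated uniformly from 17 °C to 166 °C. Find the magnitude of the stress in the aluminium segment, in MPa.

σ ≈ 250 MPa (compressive)

Free thermal expansion of the whole bar: Σ αᵢΔT Lᵢ = 23.5×10⁻⁶×149×340 + 25.6×10⁻⁶×149×625 = 3.575 mm.
The walls prevent any net length change, so an axial force P (same in every segment) develops. Compatibility: P · Σ Lᵢ/(AᵢEᵢ) = δ_free.
The series flexibility is Σ Lᵢ/(AᵢEᵢ) = 340/(1125×72×10³) + 625/(1600×46×10³) = 1.269×10⁻⁵ mm/N.
P = 3.575 / 1.269×10⁻⁵ = 281700 N = 281.7 kN, compressive.
σ_{aluminium} = P / A = 281700 / 1125 = 250.4 MPa.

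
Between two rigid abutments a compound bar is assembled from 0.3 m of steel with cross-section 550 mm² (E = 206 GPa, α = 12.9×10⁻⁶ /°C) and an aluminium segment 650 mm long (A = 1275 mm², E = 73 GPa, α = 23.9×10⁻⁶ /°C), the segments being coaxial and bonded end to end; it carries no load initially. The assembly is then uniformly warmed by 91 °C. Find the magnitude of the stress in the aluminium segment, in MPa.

With the walls removed the bar would change length by δ_free = Σ αᵢΔT Lᵢ = 12.9×10⁻⁶×91×300 + 23.9×10⁻⁶×91×650 = 1.766 mm.
The rigid supports impose zero overall length change; the single axial force P common to all segments must satisfy P Σ Lᵢ/(AᵢEᵢ) = δ_free.
The series flexibility is Σ Lᵢ/(AᵢEᵢ) = 300/(550×206×10³) + 650/(1275×73×10³) = 9.631×10⁻⁶ mm/N.
So P = 1.766 / 9.631×10⁻⁶ = 183.3 kN, compressive.
σ_{aluminium} = P / A = 183300 / 1275 = 143.8 MPa.

σ ≈ 144 MPa (compressive)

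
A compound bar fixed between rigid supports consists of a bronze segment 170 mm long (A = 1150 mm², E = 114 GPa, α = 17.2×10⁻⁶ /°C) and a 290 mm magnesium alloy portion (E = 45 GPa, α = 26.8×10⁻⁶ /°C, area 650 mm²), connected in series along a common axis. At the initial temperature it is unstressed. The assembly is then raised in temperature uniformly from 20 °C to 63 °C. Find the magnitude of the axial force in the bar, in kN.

Free thermal expansion of the whole bar: Σ αᵢΔT Lᵢ = 17.2×10⁻⁶×43×170 + 26.8×10⁻⁶×43×290 = 0.4599 mm.
Since the ends are fixed, an axial force P builds up, equal in every segment, with P · Σ Lᵢ/(AᵢEᵢ) = δ_free.
Σ Lᵢ/(AᵢEᵢ) = 170/(1150×114×10³) + 290/(650×45×10³) = 1.121×10⁻⁵ mm/N.
So P = 0.4599 / 1.121×10⁻⁵ = 41.02 kN, compressive.

P ≈ 41 kN (compressive)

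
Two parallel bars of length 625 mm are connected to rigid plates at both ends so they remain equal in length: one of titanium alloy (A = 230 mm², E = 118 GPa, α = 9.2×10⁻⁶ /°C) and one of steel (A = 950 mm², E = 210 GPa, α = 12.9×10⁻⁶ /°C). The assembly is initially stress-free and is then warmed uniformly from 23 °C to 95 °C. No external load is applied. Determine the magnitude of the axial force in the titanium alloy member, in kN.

P ≈ 6.36 kN (tensile in the titanium alloy)

Both members must finish at the same length. With the larger α, the steel tends to over-expand; the plates restrain it, putting the steel in compression and the titanium alloy in tension. With no external load the two internal forces are equal and opposite, magnitude P.
Setting the final lengths equal and cancelling L: (α₁ − α₂)ΔT = P/(A₁E₁) + P/(A₂E₂).
|α₁ − α₂|·ΔT = 3.7×10⁻⁶ × 72 = 0.0002664.
1/(A₁E₁) + 1/(A₂E₂) = 1/(230×118×10³) + 1/(950×210×10³) = 4.186×10⁻⁸ N⁻¹.
P = 0.0002664 / 4.186×10⁻⁸ = 6364 N = 6.364 kN.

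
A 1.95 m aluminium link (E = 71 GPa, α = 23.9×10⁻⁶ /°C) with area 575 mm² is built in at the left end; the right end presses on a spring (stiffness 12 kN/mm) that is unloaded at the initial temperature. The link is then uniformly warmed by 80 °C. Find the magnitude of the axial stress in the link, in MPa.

σ ≈ 49.5 MPa (compressive)

The unrestrained thermal change is αΔT L = 23.9×10⁻⁶ × 80 × 1950 = 3.728 mm.
With a force P in the spring, the elastic change of the link is PL/(AE) and that of the spring is P/k; compatibility requires their sum to equal δ_free.
So P = δ_free / [L/(AE) + 1/k] = 3.728 / [ 1950/(575×71×10³) + 1/(12×10³) ].
P = 3.728 / 0.0001311 = 28440 N.
σ = P/A = 28440/575 = 49.46 MPa.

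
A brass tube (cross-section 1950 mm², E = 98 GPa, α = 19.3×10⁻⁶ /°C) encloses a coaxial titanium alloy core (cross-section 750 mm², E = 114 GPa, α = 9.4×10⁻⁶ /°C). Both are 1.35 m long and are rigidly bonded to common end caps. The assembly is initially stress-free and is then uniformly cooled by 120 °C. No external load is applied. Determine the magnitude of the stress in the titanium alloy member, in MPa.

Equilibrium of a rigid end plate with no external load gives equal and opposite internal forces ±P in the two members. Since α_{brass} > α_{titanium alloy}, cooling drives the brass into tension and the titanium alloy into compression.
Compatibility of the two members (thermal + elastic change equal): (α₁ − α₂)ΔT = P·[1/(A₁E₁) + 1/(A₂E₂)].
|α₁ − α₂|·ΔT = 9.9×10⁻⁶ × 120 = 0.001188.
1/(A₁E₁) + 1/(A₂E₂) = 1/(1950×98×10³) + 1/(750×114×10³) = 1.693×10⁻⁸ N⁻¹.
So P = 0.001188 / 1.693×10⁻⁸ = 70.18 kN.
σ_{titanium alloy} = P/A₂ = 70180/750 = 93.57 MPa, compressive.

σ ≈ 93.6 MPa (compressive)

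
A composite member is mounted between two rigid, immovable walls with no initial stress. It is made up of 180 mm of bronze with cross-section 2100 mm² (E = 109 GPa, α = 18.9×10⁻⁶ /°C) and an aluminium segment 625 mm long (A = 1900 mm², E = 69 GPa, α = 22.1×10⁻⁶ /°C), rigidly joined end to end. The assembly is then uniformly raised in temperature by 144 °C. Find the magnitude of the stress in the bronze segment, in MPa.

σ ≈ 213 MPa (compressive)

Free thermal expansion of the whole bar: Σ αᵢΔT Lᵢ = 18.9×10⁻⁶×144×180 + 22.1×10⁻⁶×144×625 = 2.479 mm.
Since the ends are fixed, an axial force P builds up, equal in every segment, with P · Σ Lᵢ/(AᵢEᵢ) = δ_free.
The series flexibility is Σ Lᵢ/(AᵢEᵢ) = 180/(2100×109×10³) + 625/(1900×69×10³) = 5.554×10⁻⁶ mm/N.
So P = 2.479 / 5.554×10⁻⁶ = 446.3 kN, compressive.
σ_{bronze} = P / A = 446300 / 2100 = 212.5 MPa.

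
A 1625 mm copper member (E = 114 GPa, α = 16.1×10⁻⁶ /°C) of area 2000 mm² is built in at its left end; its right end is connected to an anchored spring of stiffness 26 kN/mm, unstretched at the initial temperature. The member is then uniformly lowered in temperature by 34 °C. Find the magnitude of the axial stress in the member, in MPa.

σ ≈ 9.76 MPa (tensile)

The unrestrained thermal change is αΔT L = 16.1×10⁻⁶ × 34 × 1625 = 0.8895 mm.
With a force P in the spring, the elastic change of the member is PL/(AE) and that of the spring is P/k; compatibility requires their sum to equal δ_free.
P [ L/(AE) + 1/k ] = δ_free → P [ 1625/(2000×114×10³) + 1/(26×10³) ] = 0.8895.
P = 0.8895 / 4.559×10⁻⁵ = 19510 N.
σ = P/A = 19510/2000 = 9.756 MPa.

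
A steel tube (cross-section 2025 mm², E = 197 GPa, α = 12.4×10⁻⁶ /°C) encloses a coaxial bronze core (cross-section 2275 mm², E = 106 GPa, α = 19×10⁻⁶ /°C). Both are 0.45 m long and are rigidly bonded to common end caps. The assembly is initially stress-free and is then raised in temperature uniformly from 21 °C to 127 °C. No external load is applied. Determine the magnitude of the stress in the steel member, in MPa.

Both members must finish at the same length. With the larger α, the bronze tends to over-expand; the plates restrain it, putting the bronze in compression and the steel in tension. With no external load the two internal forces are equal and opposite, magnitude P.
Equating the net (thermal + elastic) strains gives |α₁ − α₂|·ΔT = P·[1/(A₁E₁) + 1/(A₂E₂)].
|α₁ − α₂|·ΔT = 6.6×10⁻⁶ × 106 = 0.0006996.
1/(A₁E₁) + 1/(A₂E₂) = 1/(2025×197×10³) + 1/(2275×106×10³) = 6.654×10⁻⁹ N⁻¹.
P = 0.0006996 / 6.654×10⁻⁹ = 105100 N = 105.1 kN.
σ_{steel} = P/A₁ = 105100/2025 = 51.92 MPa, tensile.

σ ≈ 51.9 MPa (tensile)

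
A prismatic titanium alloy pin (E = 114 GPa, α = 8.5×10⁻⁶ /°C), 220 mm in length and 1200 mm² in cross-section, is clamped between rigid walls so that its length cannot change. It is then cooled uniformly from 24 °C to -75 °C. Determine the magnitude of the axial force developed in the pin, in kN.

P ≈ 115 kN (tensile)

Full restraint means ε = 0, so the stress is σ = EαΔT = 114×10³ × 8.5×10⁻⁶ × 99 = 95.93 MPa.
Then P = σA = 95.93 × 1200 mm² = 115.1 kN, tensile.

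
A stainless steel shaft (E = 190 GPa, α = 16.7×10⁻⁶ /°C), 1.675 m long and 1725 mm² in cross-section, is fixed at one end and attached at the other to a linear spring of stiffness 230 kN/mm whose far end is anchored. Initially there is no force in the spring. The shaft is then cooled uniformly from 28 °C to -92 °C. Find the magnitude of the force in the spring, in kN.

Free thermal contraction: δ_free = αΔT L = 16.7×10⁻⁶ × 120 × 1675 = 3.357 mm.
With a force P in the spring, the elastic change of the shaft is PL/(AE) and that of the spring is P/k; compatibility requires their sum to equal δ_free.
So P = δ_free / [L/(AE) + 1/k] = 3.357 / [ 1675/(1725×190×10³) + 1/(230×10³) ].
P = 3.357 / 9.458×10⁻⁶ = 354900 N.

P ≈ 355 kN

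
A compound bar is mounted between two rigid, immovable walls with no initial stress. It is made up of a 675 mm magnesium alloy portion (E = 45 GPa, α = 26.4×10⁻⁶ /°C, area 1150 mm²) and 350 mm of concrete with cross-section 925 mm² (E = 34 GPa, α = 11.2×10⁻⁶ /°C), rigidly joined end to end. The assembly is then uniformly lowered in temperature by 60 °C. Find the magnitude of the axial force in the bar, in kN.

P ≈ 54 kN (tensile)

If the supports were absent, the total length change would be Σ αᵢΔT Lᵢ = 26.4×10⁻⁶×60×675 + 11.2×10⁻⁶×60×350 = 1.304 mm.
The rigid supports impose zero overall length change; the single axial force P common to all segments must satisfy P Σ Lᵢ/(AᵢEᵢ) = δ_free.
The series flexibility is Σ Lᵢ/(AᵢEᵢ) = 675/(1150×45×10³) + 350/(925×34×10³) = 2.417×10⁻⁵ mm/N.
So P = 1.304 / 2.417×10⁻⁵ = 53.96 kN, tensile.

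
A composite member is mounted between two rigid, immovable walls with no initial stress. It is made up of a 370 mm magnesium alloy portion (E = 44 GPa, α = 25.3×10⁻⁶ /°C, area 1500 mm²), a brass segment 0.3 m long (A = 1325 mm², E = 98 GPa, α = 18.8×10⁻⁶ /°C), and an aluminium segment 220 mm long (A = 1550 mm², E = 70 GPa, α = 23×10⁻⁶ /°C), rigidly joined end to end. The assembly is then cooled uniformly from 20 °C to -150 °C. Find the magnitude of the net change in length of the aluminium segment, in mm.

If the supports were absent, the total length change would be Σ αᵢΔT Lᵢ = 25.3×10⁻⁶×170×370 + 18.8×10⁻⁶×170×300 + 23×10⁻⁶×170×220 = 3.41 mm.
Since the ends are fixed, an axial force P builds up, equal in every segment, with P · Σ Lᵢ/(AᵢEᵢ) = δ_free.
Σ Lᵢ/(AᵢEᵢ) = 370/(1500×44×10³) + 300/(1325×98×10³) + 220/(1550×70×10³) = 9.944×10⁻⁶ mm/N.
P = 3.41 / 9.944×10⁻⁶ = 343000 N = 343 kN, tensile.
For the aluminium segment, free thermal change = 23×10⁻⁶×170×220 = 0.8602 mm and elastic change from P = 343000×220/(1550×70×10³) = 0.6954 mm; these oppose, so the net change is 0.165 mm (segment shortens).

|ΔL| ≈ 0.165 mm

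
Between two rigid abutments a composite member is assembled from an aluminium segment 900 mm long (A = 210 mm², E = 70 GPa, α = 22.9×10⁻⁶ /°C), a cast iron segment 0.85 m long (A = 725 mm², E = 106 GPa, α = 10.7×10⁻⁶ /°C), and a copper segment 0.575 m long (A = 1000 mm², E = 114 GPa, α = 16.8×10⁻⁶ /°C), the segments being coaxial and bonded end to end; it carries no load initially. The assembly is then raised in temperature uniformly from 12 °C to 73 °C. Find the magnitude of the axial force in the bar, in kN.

P ≈ 31.1 kN (compressive)

Free thermal expansion of the whole bar: Σ αᵢΔT Lᵢ = 22.9×10⁻⁶×61×900 + 10.7×10⁻⁶×61×850 + 16.8×10⁻⁶×61×575 = 2.401 mm.
The walls prevent any net length change, so an axial force P (same in every segment) develops. Compatibility: P · Σ Lᵢ/(AᵢEᵢ) = δ_free.
Σ Lᵢ/(AᵢEᵢ) = 900/(210×70×10³) + 850/(725×106×10³) + 575/(1000×114×10³) = 7.733×10⁻⁵ mm/N.
P = 2.401 / 7.733×10⁻⁵ = 31050 N = 31.05 kN, compressive.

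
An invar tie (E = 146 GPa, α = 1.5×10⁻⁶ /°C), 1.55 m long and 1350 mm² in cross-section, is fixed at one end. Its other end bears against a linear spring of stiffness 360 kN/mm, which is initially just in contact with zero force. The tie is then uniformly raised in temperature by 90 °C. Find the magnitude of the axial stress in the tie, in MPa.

Free thermal expansion: δ_free = αΔT L = 1.5×10⁻⁶ × 90 × 1550 = 0.2092 mm.
With a force P in the spring, the elastic change of the tie is PL/(AE) and that of the spring is P/k; compatibility requires their sum to equal δ_free.
So P = δ_free / [L/(AE) + 1/k] = 0.2092 / [ 1550/(1350×146×10³) + 1/(360×10³) ].
P = 0.2092 / 1.064×10⁻⁵ = 19660 N.
σ = P/A = 19660/1350 = 14.57 MPa.

σ ≈ 14.6 MPa (compressive)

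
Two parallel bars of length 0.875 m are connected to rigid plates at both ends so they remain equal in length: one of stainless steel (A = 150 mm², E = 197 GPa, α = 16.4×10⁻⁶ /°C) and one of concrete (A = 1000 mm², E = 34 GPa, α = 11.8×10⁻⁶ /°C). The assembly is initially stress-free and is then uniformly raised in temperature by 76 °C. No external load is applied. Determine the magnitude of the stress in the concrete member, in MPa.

Both members must finish at the same length. With the larger α, the stainless steel tends to over-expand; the plates restrain it, putting the stainless steel in compression and the concrete in tension. With no external load the two internal forces are equal and opposite, magnitude P.
Compatibility of the two members (thermal + elastic change equal): (α₁ − α₂)ΔT = P·[1/(A₁E₁) + 1/(A₂E₂)].
|α₁ − α₂|·ΔT = 4.6×10⁻⁶ × 76 = 0.0003496.
1/(A₁E₁) + 1/(A₂E₂) = 1/(150×197×10³) + 1/(1000×34×10³) = 6.325×10⁻⁸ N⁻¹.
P = 0.0003496 / 6.325×10⁻⁸ = 5527 N = 5.527 kN.
σ_{concrete} = P/A₂ = 5527/1000 = 5.527 MPa, tensile.

σ ≈ 5.53 MPa (tensile)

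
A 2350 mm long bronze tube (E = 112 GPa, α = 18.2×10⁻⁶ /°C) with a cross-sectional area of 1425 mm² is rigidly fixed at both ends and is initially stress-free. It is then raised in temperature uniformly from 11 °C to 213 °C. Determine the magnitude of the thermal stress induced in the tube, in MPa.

With length fixed, the mechanical strain must cancel the thermal strain αΔT = 18.2×10⁻⁶ × 202 = 3676.4×10⁻⁶.
σ = EαΔT = 112×10³ × 18.2×10⁻⁶ × 202 = 411.8 MPa (compressive; the tube is trying to expand).

σ ≈ 412 MPa (compressive)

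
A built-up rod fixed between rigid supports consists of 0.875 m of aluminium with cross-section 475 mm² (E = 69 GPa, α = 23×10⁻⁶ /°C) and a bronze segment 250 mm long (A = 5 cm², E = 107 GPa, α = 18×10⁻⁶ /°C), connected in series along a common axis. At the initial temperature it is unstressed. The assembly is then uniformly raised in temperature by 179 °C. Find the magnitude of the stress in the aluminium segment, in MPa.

σ ≈ 296 MPa (compressive)

Free thermal expansion of the whole bar: Σ αᵢΔT Lᵢ = 23×10⁻⁶×179×875 + 18×10⁻⁶×179×250 = 4.408 mm.
Since the ends are fixed, an axial force P builds up, equal in every segment, with P · Σ Lᵢ/(AᵢEᵢ) = δ_free.
The series flexibility is Σ Lᵢ/(AᵢEᵢ) = 875/(475×69×10³) + 250/(500×107×10³) = 3.137×10⁻⁵ mm/N.
P = 4.408 / 3.137×10⁻⁵ = 140500 N = 140.5 kN, compressive.
σ_{aluminium} = P / A = 140500 / 475 = 295.8 MPa.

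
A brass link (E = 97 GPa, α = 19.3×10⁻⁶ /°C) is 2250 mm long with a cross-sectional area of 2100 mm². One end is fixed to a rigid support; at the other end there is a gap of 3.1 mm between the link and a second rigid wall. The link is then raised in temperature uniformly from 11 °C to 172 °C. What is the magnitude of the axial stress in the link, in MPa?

σ ≈ 168 MPa (compressive)

Unrestrained expansion: δ_free = αΔT L = 19.3×10⁻⁶ × 161 × 2250 = 6.991 mm.
After closing the 3.1 mm clearance, 6.991 − 3.1 = 3.891 mm of expansion remains to be suppressed by the wall.
Compatibility: PL/(AE) = 3.891 mm, so σ = P/A = E × (3.891/2250) = 167.8 MPa.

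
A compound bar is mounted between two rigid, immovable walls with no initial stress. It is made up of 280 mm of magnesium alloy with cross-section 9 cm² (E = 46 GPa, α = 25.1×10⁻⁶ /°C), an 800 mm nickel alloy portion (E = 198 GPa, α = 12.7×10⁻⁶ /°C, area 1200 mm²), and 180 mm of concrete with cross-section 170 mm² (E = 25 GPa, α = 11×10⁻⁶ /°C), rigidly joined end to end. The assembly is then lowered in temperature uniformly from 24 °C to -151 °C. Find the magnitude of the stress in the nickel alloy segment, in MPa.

Free thermal contraction of the whole bar: Σ αᵢΔT Lᵢ = 25.1×10⁻⁶×175×280 + 12.7×10⁻⁶×175×800 + 11×10⁻⁶×175×180 = 3.354 mm.
Since the ends are fixed, an axial force P builds up, equal in every segment, with P · Σ Lᵢ/(AᵢEᵢ) = δ_free.
The series flexibility is Σ Lᵢ/(AᵢEᵢ) = 280/(900×46×10³) + 800/(1200×198×10³) + 180/(170×25×10³) = 5.248×10⁻⁵ mm/N.
Hence P = δ_free / Σ(L/AE) = 3.354/5.248×10⁻⁵ = 63.91 kN (tensile).
σ_{nickel alloy} = P / A = 63910 / 1200 = 53.26 MPa.

σ ≈ 53.3 MPa (tensile)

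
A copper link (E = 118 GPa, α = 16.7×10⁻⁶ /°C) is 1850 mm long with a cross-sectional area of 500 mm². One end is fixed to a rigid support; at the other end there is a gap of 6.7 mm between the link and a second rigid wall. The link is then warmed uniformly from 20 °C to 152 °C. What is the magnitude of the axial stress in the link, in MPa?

If the wall were absent the link would grow by αΔT L = 16.7×10⁻⁶ × 132 × 1850 = 4.078 mm.
Since δ_free = 4.08 mm is less than the 6.7 mm gap, the link never touches the wall. No axial force develops.

σ ≈ 0 MPa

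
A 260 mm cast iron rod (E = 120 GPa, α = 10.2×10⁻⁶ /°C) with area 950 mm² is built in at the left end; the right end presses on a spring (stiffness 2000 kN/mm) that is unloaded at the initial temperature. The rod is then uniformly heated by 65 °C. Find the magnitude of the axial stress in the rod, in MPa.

σ ≈ 65.3 MPa (compressive)

The unrestrained thermal change is αΔT L = 10.2×10⁻⁶ × 65 × 260 = 0.1724 mm.
With a force P in the spring, the elastic change of the rod is PL/(AE) and that of the spring is P/k; compatibility requires their sum to equal δ_free.
So P = δ_free / [L/(AE) + 1/k] = 0.1724 / [ 260/(950×120×10³) + 1/(2000×10³) ].
P = 0.1724 / 2.781×10⁻⁶ = 61990 N.
σ = P/A = 61990/950 = 65.25 MPa.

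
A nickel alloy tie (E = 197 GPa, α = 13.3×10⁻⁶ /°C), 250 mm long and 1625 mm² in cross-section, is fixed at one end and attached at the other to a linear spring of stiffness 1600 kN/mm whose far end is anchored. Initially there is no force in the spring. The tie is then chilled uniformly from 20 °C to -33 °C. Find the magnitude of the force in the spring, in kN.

If the spring were absent the tie would shorten by αΔT L = 13.3×10⁻⁶ × 53 × 250 = 0.1762 mm.
Let P be the tensile force in the spring. The tie extends elastically by PL/(AE) and the spring stretches by P/k; together these equal δ_free.
P [ L/(AE) + 1/k ] = δ_free → P [ 250/(1625×197×10³) + 1/(1600×10³) ] = 0.1762.
P = 0.1762 / 1.406×10⁻⁶ = 125300 N.

P ≈ 125 kN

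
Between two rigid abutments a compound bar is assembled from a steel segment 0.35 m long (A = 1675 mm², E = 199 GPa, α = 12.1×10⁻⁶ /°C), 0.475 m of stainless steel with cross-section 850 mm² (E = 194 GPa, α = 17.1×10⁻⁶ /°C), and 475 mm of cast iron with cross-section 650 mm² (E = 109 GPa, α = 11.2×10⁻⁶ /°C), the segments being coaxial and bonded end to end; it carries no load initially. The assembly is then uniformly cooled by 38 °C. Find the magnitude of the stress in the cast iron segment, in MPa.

Free thermal contraction of the whole bar: Σ αᵢΔT Lᵢ = 12.1×10⁻⁶×38×350 + 17.1×10⁻⁶×38×475 + 11.2×10⁻⁶×38×475 = 0.6717 mm.
Since the ends are fixed, an axial force P builds up, equal in every segment, with P · Σ Lᵢ/(AᵢEᵢ) = δ_free.
The series flexibility is Σ Lᵢ/(AᵢEᵢ) = 350/(1675×199×10³) + 475/(850×194×10³) + 475/(650×109×10³) = 1.063×10⁻⁵ mm/N.
So P = 0.6717 / 1.063×10⁻⁵ = 63.16 kN, tensile.
σ_{cast iron} = P / A = 63160 / 650 = 97.18 MPa.

σ ≈ 97.2 MPa (tensile)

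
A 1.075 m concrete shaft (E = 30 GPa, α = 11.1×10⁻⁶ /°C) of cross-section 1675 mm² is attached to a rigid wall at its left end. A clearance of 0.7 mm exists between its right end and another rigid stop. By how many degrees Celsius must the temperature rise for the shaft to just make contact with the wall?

The gap closes when αΔT L = 0.7 mm, since the shaft is still unstressed at that instant.
ΔT = 0.7 / (11.1×10⁻⁶ × 1075) = 58.66 °C.

ΔT ≈ 58.7 °C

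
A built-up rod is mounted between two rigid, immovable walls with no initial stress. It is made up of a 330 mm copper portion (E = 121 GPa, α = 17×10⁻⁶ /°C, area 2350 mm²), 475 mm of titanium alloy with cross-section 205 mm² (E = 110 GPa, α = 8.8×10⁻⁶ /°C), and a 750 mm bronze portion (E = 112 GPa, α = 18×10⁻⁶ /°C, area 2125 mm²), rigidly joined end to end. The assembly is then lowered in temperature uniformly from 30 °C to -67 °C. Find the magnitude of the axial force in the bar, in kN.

Free thermal contraction of the whole bar: Σ αᵢΔT Lᵢ = 17×10⁻⁶×97×330 + 8.8×10⁻⁶×97×475 + 18×10⁻⁶×97×750 = 2.259 mm.
The walls prevent any net length change, so an axial force P (same in every segment) develops. Compatibility: P · Σ Lᵢ/(AᵢEᵢ) = δ_free.
The series flexibility is Σ Lᵢ/(AᵢEᵢ) = 330/(2350×121×10³) + 475/(205×110×10³) + 750/(2125×112×10³) = 2.538×10⁻⁵ mm/N.
So P = 2.259 / 2.538×10⁻⁵ = 89.03 kN, tensile.

P ≈ 89 kN (tensile)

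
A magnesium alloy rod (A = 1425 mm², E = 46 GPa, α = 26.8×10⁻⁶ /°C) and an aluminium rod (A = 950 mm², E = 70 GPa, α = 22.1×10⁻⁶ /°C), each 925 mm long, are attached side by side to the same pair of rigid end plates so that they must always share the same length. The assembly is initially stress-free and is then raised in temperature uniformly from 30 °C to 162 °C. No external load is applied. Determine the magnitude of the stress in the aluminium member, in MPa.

Equilibrium of a rigid end plate with no external load gives equal and opposite internal forces ±P in the two members. Since α_{magnesium alloy} > α_{aluminium}, heating drives the magnesium alloy into compression and the aluminium into tension.
Compatibility of the two members (thermal + elastic change equal): (α₁ − α₂)ΔT = P·[1/(A₁E₁) + 1/(A₂E₂)].
|α₁ − α₂|·ΔT = 4.7×10⁻⁶ × 132 = 0.0006204.
1/(A₁E₁) + 1/(A₂E₂) = 1/(1425×46×10³) + 1/(950×70×10³) = 3.029×10⁻⁸ N⁻¹.
So P = 0.0006204 / 3.029×10⁻⁸ = 20.48 kN.
σ_{aluminium} = P/A₂ = 20480/950 = 21.56 MPa, tensile.

σ ≈ 21.6 MPa (tensile)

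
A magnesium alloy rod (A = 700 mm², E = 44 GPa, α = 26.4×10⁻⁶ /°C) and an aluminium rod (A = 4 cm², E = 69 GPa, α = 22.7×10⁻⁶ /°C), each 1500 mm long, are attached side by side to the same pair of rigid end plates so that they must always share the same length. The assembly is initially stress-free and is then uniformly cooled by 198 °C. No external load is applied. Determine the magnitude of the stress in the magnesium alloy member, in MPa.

Equilibrium of a rigid end plate with no external load gives equal and opposite internal forces ±P in the two members. Since α_{magnesium alloy} > α_{aluminium}, cooling drives the magnesium alloy into tension and the aluminium into compression.
Equating the net (thermal + elastic) strains gives |α₁ − α₂|·ΔT = P·[1/(A₁E₁) + 1/(A₂E₂)].
|α₁ − α₂|·ΔT = 3.7×10⁻⁶ × 198 = 0.0007326.
1/(A₁E₁) + 1/(A₂E₂) = 1/(700×44×10³) + 1/(400×69×10³) = 6.87×10⁻⁸ N⁻¹.
So P = 0.0007326 / 6.87×10⁻⁸ = 10.66 kN.
σ_{magnesium alloy} = P/A₁ = 10660/700 = 15.23 MPa, tensile.

σ ≈ 15.2 MPa (tensile)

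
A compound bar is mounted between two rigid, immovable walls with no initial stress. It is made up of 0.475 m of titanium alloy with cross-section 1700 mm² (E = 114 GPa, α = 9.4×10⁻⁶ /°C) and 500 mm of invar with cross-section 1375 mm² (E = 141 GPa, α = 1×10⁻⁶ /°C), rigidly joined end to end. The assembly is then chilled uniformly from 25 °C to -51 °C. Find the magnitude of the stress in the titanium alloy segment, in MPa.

σ ≈ 44.1 MPa (tensile)

Free thermal contraction of the whole bar: Σ αᵢΔT Lᵢ = 9.4×10⁻⁶×76×475 + 1×10⁻⁶×76×500 = 0.3773 mm.
The walls prevent any net length change, so an axial force P (same in every segment) develops. Compatibility: P · Σ Lᵢ/(AᵢEᵢ) = δ_free.
Σ Lᵢ/(AᵢEᵢ) = 475/(1700×114×10³) + 500/(1375×141×10³) = 5.03×10⁻⁶ mm/N.
P = 0.3773 / 5.03×10⁻⁶ = 75020 N = 75.02 kN, tensile.
σ_{titanium alloy} = P / A = 75020 / 1700 = 44.13 MPa.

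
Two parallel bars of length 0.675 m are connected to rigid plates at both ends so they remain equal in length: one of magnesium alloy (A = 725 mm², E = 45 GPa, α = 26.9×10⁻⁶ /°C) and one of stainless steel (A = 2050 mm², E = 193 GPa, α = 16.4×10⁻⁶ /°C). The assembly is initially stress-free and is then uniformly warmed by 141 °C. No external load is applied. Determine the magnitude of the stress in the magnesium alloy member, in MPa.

σ ≈ 61.5 MPa (compressive)

Both members must finish at the same length. With the larger α, the magnesium alloy tends to over-expand; the plates restrain it, putting the magnesium alloy in compression and the stainless steel in tension. With no external load the two internal forces are equal and opposite, magnitude P.
Compatibility of the two members (thermal + elastic change equal): (α₁ − α₂)ΔT = P·[1/(A₁E₁) + 1/(A₂E₂)].
|α₁ − α₂|·ΔT = 10.5×10⁻⁶ × 141 = 0.00148.
1/(A₁E₁) + 1/(A₂E₂) = 1/(725×45×10³) + 1/(2050×193×10³) = 3.318×10⁻⁸ N⁻¹.
So P = 0.00148 / 3.318×10⁻⁸ = 44.62 kN.
σ_{magnesium alloy} = P/A₁ = 44620/725 = 61.55 MPa, compressive.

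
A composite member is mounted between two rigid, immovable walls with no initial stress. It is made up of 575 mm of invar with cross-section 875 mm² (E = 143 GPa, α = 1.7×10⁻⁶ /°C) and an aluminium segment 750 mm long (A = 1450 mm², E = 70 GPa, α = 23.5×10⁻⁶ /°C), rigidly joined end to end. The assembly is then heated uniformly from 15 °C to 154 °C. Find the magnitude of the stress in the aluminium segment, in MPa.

σ ≈ 149 MPa (compressive)

Free thermal expansion of the whole bar: Σ αᵢΔT Lᵢ = 1.7×10⁻⁶×139×575 + 23.5×10⁻⁶×139×750 = 2.586 mm.
The rigid supports impose zero overall length change; the single axial force P common to all segments must satisfy P Σ Lᵢ/(AᵢEᵢ) = δ_free.
Σ Lᵢ/(AᵢEᵢ) = 575/(875×143×10³) + 750/(1450×70×10³) = 1.198×10⁻⁵ mm/N.
So P = 2.586 / 1.198×10⁻⁵ = 215.8 kN, compressive.
σ_{aluminium} = P / A = 215800 / 1450 = 148.8 MPa.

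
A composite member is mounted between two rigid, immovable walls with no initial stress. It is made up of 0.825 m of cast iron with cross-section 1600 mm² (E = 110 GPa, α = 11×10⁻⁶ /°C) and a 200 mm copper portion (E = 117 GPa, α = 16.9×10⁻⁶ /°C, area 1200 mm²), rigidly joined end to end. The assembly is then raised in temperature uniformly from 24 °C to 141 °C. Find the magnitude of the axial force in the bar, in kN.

Free thermal expansion of the whole bar: Σ αᵢΔT Lᵢ = 11×10⁻⁶×117×825 + 16.9×10⁻⁶×117×200 = 1.457 mm.
The rigid supports impose zero overall length change; the single axial force P common to all segments must satisfy P Σ Lᵢ/(AᵢEᵢ) = δ_free.
The series flexibility is Σ Lᵢ/(AᵢEᵢ) = 825/(1600×110×10³) + 200/(1200×117×10³) = 6.112×10⁻⁶ mm/N.
So P = 1.457 / 6.112×10⁻⁶ = 238.4 kN, compressive.

P ≈ 238 kN (compressive)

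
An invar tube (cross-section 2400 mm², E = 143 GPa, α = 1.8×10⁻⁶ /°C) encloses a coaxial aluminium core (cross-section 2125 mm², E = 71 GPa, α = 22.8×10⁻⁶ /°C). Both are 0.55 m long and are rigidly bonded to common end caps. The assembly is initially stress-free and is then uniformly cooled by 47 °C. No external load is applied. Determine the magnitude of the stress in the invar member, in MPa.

The aluminium has the larger α, so on cooling it would change length more than the invar if both were free. The rigid plates force a common final length, so the aluminium is put into tension and the invar into compression, with equal and opposite forces P (no external load).
Equating the net (thermal + elastic) strains gives |α₁ − α₂|·ΔT = P·[1/(A₁E₁) + 1/(A₂E₂)].
|α₁ − α₂|·ΔT = 21×10⁻⁶ × 47 = 0.000987.
1/(A₁E₁) + 1/(A₂E₂) = 1/(2400×143×10³) + 1/(2125×71×10³) = 9.542×10⁻⁹ N⁻¹.
P = 0.000987 / 9.542×10⁻⁹ = 103400 N = 103.4 kN.
σ_{invar} = P/A₁ = 103400/2400 = 43.1 MPa, compressive.

σ ≈ 43.1 MPa (compressive)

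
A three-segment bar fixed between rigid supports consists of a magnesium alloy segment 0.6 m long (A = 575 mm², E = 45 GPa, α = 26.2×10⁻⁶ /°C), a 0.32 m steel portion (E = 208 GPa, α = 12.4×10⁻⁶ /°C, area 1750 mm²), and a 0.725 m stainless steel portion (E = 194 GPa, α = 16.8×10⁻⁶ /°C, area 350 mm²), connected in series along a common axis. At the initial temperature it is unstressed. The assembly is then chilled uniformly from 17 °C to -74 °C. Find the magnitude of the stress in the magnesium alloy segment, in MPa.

σ ≈ 145 MPa (tensile)

Free thermal contraction of the whole bar: Σ αᵢΔT Lᵢ = 26.2×10⁻⁶×91×600 + 12.4×10⁻⁶×91×320 + 16.8×10⁻⁶×91×725 = 2.9 mm.
The rigid supports impose zero overall length change; the single axial force P common to all segments must satisfy P Σ Lᵢ/(AᵢEᵢ) = δ_free.
Σ Lᵢ/(AᵢEᵢ) = 600/(575×45×10³) + 320/(1750×208×10³) + 725/(350×194×10³) = 3.474×10⁻⁵ mm/N.
P = 2.9 / 3.474×10⁻⁵ = 83460 N = 83.46 kN, tensile.
σ_{magnesium alloy} = P / A = 83460 / 575 = 145.2 MPa.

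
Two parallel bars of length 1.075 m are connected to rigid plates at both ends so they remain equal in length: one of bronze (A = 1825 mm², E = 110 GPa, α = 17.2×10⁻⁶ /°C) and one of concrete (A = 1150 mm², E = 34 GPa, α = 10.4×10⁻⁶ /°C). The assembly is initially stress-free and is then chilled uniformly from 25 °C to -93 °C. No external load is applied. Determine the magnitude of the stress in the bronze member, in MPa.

σ ≈ 14.4 MPa (tensile)

The bronze has the larger α, so on cooling it would change length more than the concrete if both were free. The rigid plates force a common final length, so the bronze is put into tension and the concrete into compression, with equal and opposite forces P (no external load).
Setting the final lengths equal and cancelling L: (α₁ − α₂)ΔT = P/(A₁E₁) + P/(A₂E₂).
|α₁ − α₂|·ΔT = 6.8×10⁻⁶ × 118 = 0.0008024.
1/(A₁E₁) + 1/(A₂E₂) = 1/(1825×110×10³) + 1/(1150×34×10³) = 3.056×10⁻⁸ N⁻¹.
So P = 0.0008024 / 3.056×10⁻⁸ = 26.26 kN.
σ_{bronze} = P/A₁ = 26260/1825 = 14.39 MPa, tensile.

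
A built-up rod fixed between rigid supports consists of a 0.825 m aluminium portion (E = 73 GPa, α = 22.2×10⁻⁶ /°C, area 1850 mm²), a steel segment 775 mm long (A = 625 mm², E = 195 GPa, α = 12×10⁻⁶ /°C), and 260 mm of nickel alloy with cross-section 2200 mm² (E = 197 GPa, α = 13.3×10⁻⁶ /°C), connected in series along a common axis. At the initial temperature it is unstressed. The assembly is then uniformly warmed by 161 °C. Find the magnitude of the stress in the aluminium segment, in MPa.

σ ≈ 207 MPa (compressive)

With the walls removed the bar would change length by δ_free = Σ αᵢΔT Lᵢ = 22.2×10⁻⁶×161×825 + 12×10⁻⁶×161×775 + 13.3×10⁻⁶×161×260 = 5.003 mm.
The rigid supports impose zero overall length change; the single axial force P common to all segments must satisfy P Σ Lᵢ/(AᵢEᵢ) = δ_free.
The series flexibility is Σ Lᵢ/(AᵢEᵢ) = 825/(1850×73×10³) + 775/(625×195×10³) + 260/(2200×197×10³) = 1.307×10⁻⁵ mm/N.
P = 5.003 / 1.307×10⁻⁵ = 382800 N = 382.8 kN, compressive.
σ_{aluminium} = P / A = 382800 / 1850 = 206.9 MPa.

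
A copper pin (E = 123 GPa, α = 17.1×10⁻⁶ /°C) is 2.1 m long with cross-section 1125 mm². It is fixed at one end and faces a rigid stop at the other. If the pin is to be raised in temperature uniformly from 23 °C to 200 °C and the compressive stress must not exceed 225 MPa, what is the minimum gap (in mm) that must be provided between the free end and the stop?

Free expansion if unrestrained: δ_free = αΔT L = 17.1×10⁻⁶ × 177 × 2100 = 6.356 mm.
At the allowable stress the elastic shortening the wall may impose is σL/E = 225 × 2100 / (123×10³) = 3.841 mm.
So the gap has to take up the difference, g_min = δ_free − σL/E = 6.356 − 3.841 = 2.515 mm.

g ≈ 2.51 mm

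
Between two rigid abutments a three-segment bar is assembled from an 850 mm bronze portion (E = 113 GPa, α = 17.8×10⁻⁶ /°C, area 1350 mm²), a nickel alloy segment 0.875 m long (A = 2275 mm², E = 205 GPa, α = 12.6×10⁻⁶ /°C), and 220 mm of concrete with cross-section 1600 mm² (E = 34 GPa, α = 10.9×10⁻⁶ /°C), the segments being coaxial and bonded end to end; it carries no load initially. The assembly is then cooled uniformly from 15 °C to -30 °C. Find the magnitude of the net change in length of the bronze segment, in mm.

|ΔL| ≈ 0.0579 mm

Free thermal contraction of the whole bar: Σ αᵢΔT Lᵢ = 17.8×10⁻⁶×45×850 + 12.6×10⁻⁶×45×875 + 10.9×10⁻⁶×45×220 = 1.285 mm.
The rigid supports impose zero overall length change; the single axial force P common to all segments must satisfy P Σ Lᵢ/(AᵢEᵢ) = δ_free.
Σ Lᵢ/(AᵢEᵢ) = 850/(1350×113×10³) + 875/(2275×205×10³) + 220/(1600×34×10³) = 1.149×10⁻⁵ mm/N.
Hence P = δ_free / Σ(L/AE) = 1.285/1.149×10⁻⁵ = 111.8 kN (tensile).
For the bronze segment, free thermal change = 17.8×10⁻⁶×45×850 = 0.6808 mm and elastic change from P = 111800×850/(1350×113×10³) = 0.623 mm; these oppose, so the net change is 0.0579 mm (segment shortens).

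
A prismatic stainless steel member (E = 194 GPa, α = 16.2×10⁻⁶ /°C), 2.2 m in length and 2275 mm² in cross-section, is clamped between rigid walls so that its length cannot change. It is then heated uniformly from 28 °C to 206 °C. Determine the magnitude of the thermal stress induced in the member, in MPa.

σ ≈ 559 MPa (compressive)

With length fixed, the mechanical strain must cancel the thermal strain αΔT = 16.2×10⁻⁶ × 178 = 2883.6×10⁻⁶.
Hence σ = E·αΔT = 194×10³ × 2883.6×10⁻⁶ = 559.4 MPa, compressive.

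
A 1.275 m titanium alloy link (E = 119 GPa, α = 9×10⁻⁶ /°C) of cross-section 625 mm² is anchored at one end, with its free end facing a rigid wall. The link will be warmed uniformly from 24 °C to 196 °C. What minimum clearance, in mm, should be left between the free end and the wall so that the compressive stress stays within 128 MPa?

With no wall the link would lengthen by αΔT L = 9×10⁻⁶ × 172 × 1275 = 1.974 mm.
At the allowable stress the elastic shortening the wall may impose is σL/E = 128 × 1275 / (119×10³) = 1.371 mm.
So the gap has to take up the difference, g_min = δ_free − σL/E = 1.974 − 1.371 = 0.6023 mm.

g ≈ 0.602 mm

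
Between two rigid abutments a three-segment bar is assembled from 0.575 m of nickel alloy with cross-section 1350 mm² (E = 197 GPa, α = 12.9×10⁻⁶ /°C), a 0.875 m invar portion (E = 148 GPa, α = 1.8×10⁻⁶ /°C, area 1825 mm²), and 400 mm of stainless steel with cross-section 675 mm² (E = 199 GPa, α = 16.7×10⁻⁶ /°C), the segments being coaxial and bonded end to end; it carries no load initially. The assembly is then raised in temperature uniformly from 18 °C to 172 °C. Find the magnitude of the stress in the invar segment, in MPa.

σ ≈ 158 MPa (compressive)

With the walls removed the bar would change length by δ_free = Σ αᵢΔT Lᵢ = 12.9×10⁻⁶×154×575 + 1.8×10⁻⁶×154×875 + 16.7×10⁻⁶×154×400 = 2.414 mm.
Since the ends are fixed, an axial force P builds up, equal in every segment, with P · Σ Lᵢ/(AᵢEᵢ) = δ_free.
The series flexibility is Σ Lᵢ/(AᵢEᵢ) = 575/(1350×197×10³) + 875/(1825×148×10³) + 400/(675×199×10³) = 8.379×10⁻⁶ mm/N.
So P = 2.414 / 8.379×10⁻⁶ = 288 kN, compressive.
σ_{invar} = P / A = 288000 / 1825 = 157.8 MPa.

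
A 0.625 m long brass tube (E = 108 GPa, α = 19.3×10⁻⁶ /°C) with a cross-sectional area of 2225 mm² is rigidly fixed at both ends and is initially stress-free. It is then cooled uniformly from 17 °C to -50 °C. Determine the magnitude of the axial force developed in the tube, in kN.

P ≈ 311 kN (tensile)

Full restraint means ε = 0, so the stress is σ = EαΔT = 108×10³ × 19.3×10⁻⁶ × 67 = 139.7 MPa.
P = AEαΔT = 2225 × 108×10³ × 19.3×10⁻⁶ × 67 = 310.7 kN (tensile).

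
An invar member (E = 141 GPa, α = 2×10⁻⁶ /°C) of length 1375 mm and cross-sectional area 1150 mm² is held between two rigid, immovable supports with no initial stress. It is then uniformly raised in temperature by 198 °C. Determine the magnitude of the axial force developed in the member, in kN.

Full restraint means ε = 0, so the stress is σ = EαΔT = 141×10³ × 2×10⁻⁶ × 198 = 55.84 MPa.
Axial force P = σA = 55.84 × 1150 = 64210 N = 64.21 kN, compressive.

P ≈ 64.2 kN (compressive)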